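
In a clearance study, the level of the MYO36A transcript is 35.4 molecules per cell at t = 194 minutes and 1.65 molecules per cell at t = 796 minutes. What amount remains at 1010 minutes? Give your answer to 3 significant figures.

Over Δt = 796 − 194 = 602 minutes, the level fell by a factor of 35.4/1.65 ≈ 21.455.
n = log₂(21.455) ≈ 4.4232 half-lives, so t½ = 602/4.4232 ≈ 136.1 minutes.
From t = 796 to t = 1010: 1.65 × (1/2)^((1010−796)/136.1) ≈ 0.55482 molecules per cell.

0.555 molecules per cell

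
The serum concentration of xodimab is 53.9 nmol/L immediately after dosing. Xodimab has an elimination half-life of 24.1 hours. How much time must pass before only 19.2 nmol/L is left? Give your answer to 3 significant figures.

Fraction remaining = 19.2/53.9 ≈ 0.35622.
n = log₂(53.9/19.2) = ln(2.8073)/ln 2 ≈ 1.4892 half-lives.
t = n × t½ = 1.4892 × 24.1 ≈ 35.889 hours.

35.9 hours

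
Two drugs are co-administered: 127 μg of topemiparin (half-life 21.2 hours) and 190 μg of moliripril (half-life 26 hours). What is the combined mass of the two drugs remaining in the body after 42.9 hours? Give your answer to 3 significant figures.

topemiparin: 127 × (1/2)^(42.9/21.2) = 127 × (1/2)^2.0236 ≈ 31.235 μg.
moliripril: 190 × (1/2)^(42.9/26) = 190 × (1/2)^1.65 ≈ 60.542 μg.
Total = 31.235 + 60.542 ≈ 91.777 μg.

91.8 μg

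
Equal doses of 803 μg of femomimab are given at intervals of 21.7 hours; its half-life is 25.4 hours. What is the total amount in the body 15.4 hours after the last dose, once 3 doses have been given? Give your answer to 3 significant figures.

The 3 doses were given 58.8, 37.1, 15.4 hours ago.
Total = 803·(1/2)^(58.8/25.4) + 803·(1/2)^(37.1/25.4) + 803·(1/2)^(15.4/25.4)
      = 161.38 + 291.76 + 527.47 ≈ 980.61 μg.

981 μg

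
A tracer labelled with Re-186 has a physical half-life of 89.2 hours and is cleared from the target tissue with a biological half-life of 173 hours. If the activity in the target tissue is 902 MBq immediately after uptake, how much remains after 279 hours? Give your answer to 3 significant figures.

1/t_eff = 1/t_phys + 1/t_biol = 1/89.2 + 1/173 = 0.016991 per hour.
t_eff = 89.2 × 173 / (89.2 + 173) ≈ 58.854 hours.
Remaining = 902 × (1/2)^(279/58.854) = 902 × (1/2)^4.7405 ≈ 33.742 MBq.

33.7 MBq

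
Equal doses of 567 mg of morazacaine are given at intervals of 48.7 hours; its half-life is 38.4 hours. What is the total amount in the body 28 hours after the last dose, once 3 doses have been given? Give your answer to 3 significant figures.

543 mg

The 3 doses were given 125.4, 76.7, 28 hours ago.
Total = 567·(1/2)^(125.4/38.4) + 567·(1/2)^(76.7/38.4) + 567·(1/2)^(28/38.4)
      = 58.957 + 142.01 + 342.04 ≈ 543.01 mg.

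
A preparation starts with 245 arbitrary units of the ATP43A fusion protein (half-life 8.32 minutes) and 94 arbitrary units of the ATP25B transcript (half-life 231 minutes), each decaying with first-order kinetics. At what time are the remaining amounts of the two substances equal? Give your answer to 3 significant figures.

11.9 minutes

Set 245·(1/2)^(t/8.32) = 94·(1/2)^(t/231).
Taking log₂: log₂(245/94) = t·(1/8.32 − 1/231).
log₂(2.6064) = 1.382; 1/8.32 − 1/231 = 0.11586.
t = 1.382 / 0.11586 ≈ 11.928 minutes.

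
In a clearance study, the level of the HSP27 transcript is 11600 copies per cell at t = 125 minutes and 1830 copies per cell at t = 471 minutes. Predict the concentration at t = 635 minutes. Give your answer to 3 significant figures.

763 copies per cell

Over Δt = 471 − 125 = 346 minutes, the level fell by a factor of 11600/1830 ≈ 6.3388.
n = log₂(6.3388) ≈ 2.6642 half-lives, so t½ = 346/2.6642 ≈ 129.87 minutes.
From t = 471 to t = 635: 1830 × (1/2)^((635−471)/129.87) ≈ 762.62 copies per cell.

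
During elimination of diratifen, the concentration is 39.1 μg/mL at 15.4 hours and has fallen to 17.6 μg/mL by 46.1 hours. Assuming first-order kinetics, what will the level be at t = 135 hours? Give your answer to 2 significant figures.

1.7 μg/mL

Over Δt = 46.1 − 15.4 = 30.7 hours, the level fell by a factor of 39.1/17.6 ≈ 2.2216.
n = log₂(2.2216) ≈ 1.1516 half-lives, so t½ = 30.7/1.1516 ≈ 26.659 hours.
From t = 46.1 to t = 135: 17.6 × (1/2)^((135−46.1)/26.659) ≈ 1.7444 μg/mL.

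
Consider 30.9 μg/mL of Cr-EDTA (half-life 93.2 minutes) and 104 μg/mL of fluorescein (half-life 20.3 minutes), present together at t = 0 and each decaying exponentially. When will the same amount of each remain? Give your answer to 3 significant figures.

45.4 minutes

Set 30.9·(1/2)^(t/93.2) = 104·(1/2)^(t/20.3).
Taking log₂: log₂(30.9/104) = t·(1/93.2 − 1/20.3).
log₂(0.29712) = -1.7509; 1/93.2 − 1/20.3 = -0.038531.
t = -1.7509 / -0.038531 ≈ 45.441 minutes.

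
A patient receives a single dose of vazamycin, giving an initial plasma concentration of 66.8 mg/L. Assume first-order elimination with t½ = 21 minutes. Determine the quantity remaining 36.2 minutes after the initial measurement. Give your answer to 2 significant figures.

20 mg/L

Number of half-lives: n = 36.2/21 ≈ 1.7238.
Remaining = 66.8 × (1/2)^1.7238 = 66.8 × 0.30275 ≈ 20.224 mg/L.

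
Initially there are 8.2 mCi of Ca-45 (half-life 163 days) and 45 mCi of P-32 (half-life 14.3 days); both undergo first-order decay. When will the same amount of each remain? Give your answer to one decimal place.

Set 8.2·(1/2)^(t/163) = 45·(1/2)^(t/14.3).
Taking log₂: log₂(8.2/45) = t·(1/163 − 1/14.3).
log₂(0.18222) = -2.4562; 1/163 − 1/14.3 = -0.063795.
t = -2.4562 / -0.063795 ≈ 38.502 days.

38.5 days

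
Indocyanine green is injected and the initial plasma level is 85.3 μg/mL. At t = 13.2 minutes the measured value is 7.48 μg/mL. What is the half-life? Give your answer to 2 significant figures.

A/A₀ = 7.48/85.3 ≈ 0.087691.
n = log₂(11.404) ≈ 3.5114 half-lives elapsed in 13.2 minutes.
t½ = 13.2/3.5114 ≈ 3.7591 minutes.

3.8 minutes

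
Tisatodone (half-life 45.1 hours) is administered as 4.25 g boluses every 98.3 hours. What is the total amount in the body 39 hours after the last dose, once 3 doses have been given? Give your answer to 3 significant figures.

2.96 g

The 3 doses were given 235.6, 137.3, 39 hours ago.
Total = 4.25·(1/2)^(235.6/45.1) + 4.25·(1/2)^(137.3/45.1) + 4.25·(1/2)^(39/45.1)
      = 0.11372 + 0.51517 + 2.3339 ≈ 2.9627 g.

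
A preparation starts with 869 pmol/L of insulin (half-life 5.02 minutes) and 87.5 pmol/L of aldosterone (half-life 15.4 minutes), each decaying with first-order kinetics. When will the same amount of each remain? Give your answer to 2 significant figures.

Set 869·(1/2)^(t/5.02) = 87.5·(1/2)^(t/15.4).
Taking log₂: log₂(869/87.5) = t·(1/5.02 − 1/15.4).
log₂(9.9314) = 3.312; 1/5.02 − 1/15.4 = 0.13427.
t = 3.312 / 0.13427 ≈ 24.667 minutes.

25 minutes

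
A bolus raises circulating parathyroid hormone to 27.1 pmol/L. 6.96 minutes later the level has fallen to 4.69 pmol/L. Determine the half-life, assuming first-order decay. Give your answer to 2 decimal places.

A/A₀ = 4.69/27.1 ≈ 0.17306.
n = log₂(5.7783) ≈ 2.5306 half-lives elapsed in 6.96 minutes.
t½ = 6.96/2.5306 ≈ 2.7503 minutes.

2.75 minutes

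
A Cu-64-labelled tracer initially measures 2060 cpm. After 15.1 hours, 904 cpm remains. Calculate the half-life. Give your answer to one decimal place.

A/A₀ = 904/2060 ≈ 0.43883.
n = log₂(2.2788) ≈ 1.1882 half-lives elapsed in 15.1 hours.
t½ = 15.1/1.1882 ≈ 12.708 hours.

12.7 hours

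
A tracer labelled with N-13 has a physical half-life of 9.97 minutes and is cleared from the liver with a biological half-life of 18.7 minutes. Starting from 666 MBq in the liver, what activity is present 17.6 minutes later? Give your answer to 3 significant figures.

102 MBq

1/t_eff = 1/t_phys + 1/t_biol = 1/9.97 + 1/18.7 = 0.15378 per minute.
t_eff = 9.97 × 18.7 / (9.97 + 18.7) ≈ 6.5029 minutes.
Remaining = 666 × (1/2)^(17.6/6.5029) = 666 × (1/2)^2.7065 ≈ 102.03 MBq.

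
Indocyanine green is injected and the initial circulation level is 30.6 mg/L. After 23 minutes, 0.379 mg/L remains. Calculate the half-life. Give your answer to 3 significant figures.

3.63 minutes

A/A₀ = 0.379/30.6 ≈ 0.012386.
n = log₂(80.739) ≈ 6.3352 half-lives elapsed in 23 minutes.
t½ = 23/6.3352 ≈ 3.6305 minutes.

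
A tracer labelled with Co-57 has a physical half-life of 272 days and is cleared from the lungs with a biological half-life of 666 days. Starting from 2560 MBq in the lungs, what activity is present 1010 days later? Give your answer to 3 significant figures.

68.2 MBq

1/t_eff = 1/t_phys + 1/t_biol = 1/272 + 1/666 = 0.005178 per day.
t_eff = 272 × 666 / (272 + 666) ≈ 193.13 days.
Remaining = 2560 × (1/2)^(1010/193.13) = 2560 × (1/2)^5.2298 ≈ 68.223 MBq.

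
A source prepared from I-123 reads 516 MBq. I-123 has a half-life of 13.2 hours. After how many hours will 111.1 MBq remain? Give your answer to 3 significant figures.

29.2 hours

Fraction remaining = 111.1/516 ≈ 0.21531.
n = log₂(516/111.1) = ln(4.6445)/ln 2 ≈ 2.2155 half-lives.
t = n × t½ = 2.2155 × 13.2 ≈ 29.245 hours.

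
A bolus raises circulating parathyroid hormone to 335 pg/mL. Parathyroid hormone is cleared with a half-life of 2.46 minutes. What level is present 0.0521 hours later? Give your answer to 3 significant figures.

139 pg/mL

Convert the elapsed time: 0.0521 hours = 3.126 minutes.
Number of half-lives: n = 3.126/2.46 ≈ 1.2707.
Remaining = 335 × (1/2)^1.2707 = 335 × 0.41445 ≈ 138.84 pg/mL.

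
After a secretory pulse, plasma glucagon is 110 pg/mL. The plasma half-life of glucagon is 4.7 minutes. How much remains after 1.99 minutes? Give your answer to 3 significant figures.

82.0 pg/mL

Number of half-lives: n = 1.99/4.7 ≈ 0.4234.
Remaining = 110 × (1/2)^0.4234 = 110 × 0.74566 ≈ 82.023 pg/mL.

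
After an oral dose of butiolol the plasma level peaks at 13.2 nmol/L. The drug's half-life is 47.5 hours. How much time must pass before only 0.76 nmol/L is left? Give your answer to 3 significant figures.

196 hours

Fraction remaining = 0.76/13.2 ≈ 0.057576.
n = log₂(13.2/0.76) = ln(17.368)/ln 2 ≈ 4.1184 half-lives.
t = n × t½ = 4.1184 × 47.5 ≈ 195.62 hours.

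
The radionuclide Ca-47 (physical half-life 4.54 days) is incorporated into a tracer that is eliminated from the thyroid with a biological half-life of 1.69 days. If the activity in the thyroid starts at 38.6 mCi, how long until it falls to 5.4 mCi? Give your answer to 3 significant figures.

3.49 days

1/t_eff = 1/t_phys + 1/t_biol = 1/4.54 + 1/1.69 = 0.81198 per day.
t_eff = 4.54 × 1.69 / (4.54 + 1.69) ≈ 1.2316 days.
n = log₂(38.6/5.4) ≈ 2.8376; t = 2.8376 × 1.2316 ≈ 3.4946 days.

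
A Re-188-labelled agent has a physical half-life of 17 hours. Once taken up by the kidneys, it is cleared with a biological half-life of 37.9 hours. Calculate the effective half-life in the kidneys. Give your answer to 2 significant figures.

12 hours

1/t_eff = 1/t_phys + 1/t_biol = 1/17 + 1/37.9 = 0.085209 per hour.
t_eff = 17 × 37.9 / (17 + 37.9) ≈ 11.736 hours.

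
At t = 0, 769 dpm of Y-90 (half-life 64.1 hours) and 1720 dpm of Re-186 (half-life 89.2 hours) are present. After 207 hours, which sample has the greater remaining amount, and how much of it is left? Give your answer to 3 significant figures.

Y-90: 769 × (1/2)^3.2293 ≈ 81.998 dpm.
Re-186: 1720 × (1/2)^2.3206 ≈ 344.31 dpm.
Re-186 has more remaining, at ≈ 344.31 dpm.

Re-186, 344 dpm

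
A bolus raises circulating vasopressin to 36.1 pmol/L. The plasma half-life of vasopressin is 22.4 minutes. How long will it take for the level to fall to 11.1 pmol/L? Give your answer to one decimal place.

38.1 minutes

Fraction remaining = 11.1/36.1 ≈ 0.30748.
n = log₂(36.1/11.1) = ln(3.2523)/ln 2 ≈ 1.7014 half-lives.
t = n × t½ = 1.7014 × 22.4 ≈ 38.112 minutes.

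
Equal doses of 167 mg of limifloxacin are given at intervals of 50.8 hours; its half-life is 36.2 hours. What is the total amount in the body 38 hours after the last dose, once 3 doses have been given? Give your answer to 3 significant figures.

The 3 doses were given 139.6, 88.8, 38 hours ago.
Total = 167·(1/2)^(139.6/36.2) + 167·(1/2)^(88.8/36.2) + 167·(1/2)^(38/36.2)
      = 11.53 + 30.498 + 80.671 ≈ 122.7 mg.

123 mg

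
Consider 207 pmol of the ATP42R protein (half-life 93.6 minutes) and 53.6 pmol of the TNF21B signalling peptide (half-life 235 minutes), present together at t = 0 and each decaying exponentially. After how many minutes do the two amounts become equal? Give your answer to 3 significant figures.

303 minutes

Set 207·(1/2)^(t/93.6) = 53.6·(1/2)^(t/235).
Taking log₂: log₂(207/53.6) = t·(1/93.6 − 1/235).
log₂(3.8619) = 1.9493; 1/93.6 − 1/235 = 0.0064284.
t = 1.9493 / 0.0064284 ≈ 303.23 minutes.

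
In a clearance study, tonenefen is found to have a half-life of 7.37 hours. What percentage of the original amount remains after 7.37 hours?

50%

n = 7.37/7.37 ≈ 1 half-life.
Fraction remaining = (1/2)^1 ≈ 0.5, i.e. 50%.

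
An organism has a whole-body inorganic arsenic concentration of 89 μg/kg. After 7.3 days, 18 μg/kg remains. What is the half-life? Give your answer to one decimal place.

3.2 days

A/A₀ = 18/89 ≈ 0.20225.
n = log₂(4.9444) ≈ 2.3058 half-lives elapsed in 7.3 days.
t½ = 7.3/2.3058 ≈ 3.1659 days.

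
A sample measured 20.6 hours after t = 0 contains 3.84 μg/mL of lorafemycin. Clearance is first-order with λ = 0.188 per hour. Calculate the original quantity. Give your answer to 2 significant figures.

180 μg/mL

t½ = ln 2 / λ = 0.69315 / 0.188 ≈ 3.687 hours.
Number of half-lives elapsed: n = 20.6/3.687 ≈ 5.5873.
A₀ = A × 2^n = 3.84 × 2^5.5873 = 3.84 × 48.077 ≈ 184.61 μg/mL.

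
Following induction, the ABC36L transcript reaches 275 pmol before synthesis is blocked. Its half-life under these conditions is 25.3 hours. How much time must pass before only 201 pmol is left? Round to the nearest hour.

Fraction remaining = 201/275 ≈ 0.73091.
n = log₂(275/201) = ln(1.3682)/ln 2 ≈ 0.45224 half-lives.
t = n × t½ = 0.45224 × 25.3 ≈ 11.442 hours.

11 hours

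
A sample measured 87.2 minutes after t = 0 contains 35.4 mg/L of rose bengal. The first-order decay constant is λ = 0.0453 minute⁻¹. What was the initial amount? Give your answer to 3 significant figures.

t½ = ln 2 / λ = 0.69315 / 0.0453 ≈ 15.301 minutes.
Number of half-lives elapsed: n = 87.2/15.301 ≈ 5.6989.
A₀ = A × 2^n = 35.4 × 2^5.6989 = 35.4 × 51.944 ≈ 1838.8 mg/L.

1840 mg/L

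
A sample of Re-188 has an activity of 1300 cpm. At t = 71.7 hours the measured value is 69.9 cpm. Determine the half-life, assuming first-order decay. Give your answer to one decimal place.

A/A₀ = 69.9/1300 ≈ 0.053769.
n = log₂(18.598) ≈ 4.2171 half-lives elapsed in 71.7 hours.
t½ = 71.7/4.2171 ≈ 17.002 hours.

17.0 hours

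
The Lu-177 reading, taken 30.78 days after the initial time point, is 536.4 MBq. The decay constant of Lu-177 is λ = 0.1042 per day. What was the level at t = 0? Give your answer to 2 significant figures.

t½ = ln 2 / λ = 0.69315 / 0.1042 ≈ 6.6521 days.
Number of half-lives elapsed: n = 30.78/6.6521 ≈ 4.6271.
A₀ = A × 2^n = 536.4 × 2^4.6271 = 536.4 × 24.712 ≈ 13255 MBq.

13000 MBq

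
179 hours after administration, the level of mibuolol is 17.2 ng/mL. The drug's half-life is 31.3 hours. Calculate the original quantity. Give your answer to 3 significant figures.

Number of half-lives elapsed: n = 179/31.3 ≈ 5.7188.
A₀ = A × 2^n = 17.2 × 2^5.7188 = 17.2 × 52.668 ≈ 905.89 ng/mL.

906 ng/mL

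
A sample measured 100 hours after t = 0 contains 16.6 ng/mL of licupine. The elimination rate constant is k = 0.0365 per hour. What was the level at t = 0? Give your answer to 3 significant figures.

t½ = ln 2 / k = 0.69315 / 0.0365 ≈ 18.99 hours.
Number of half-lives elapsed: n = 100/18.99 ≈ 5.2658.
A₀ = A × 2^n = 16.6 × 2^5.2658 = 16.6 × 38.475 ≈ 638.68 ng/mL.

639 ng/mL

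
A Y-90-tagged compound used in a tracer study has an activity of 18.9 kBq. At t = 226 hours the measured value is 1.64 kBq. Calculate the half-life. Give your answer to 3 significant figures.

64.1 hours

A/A₀ = 1.64/18.9 ≈ 0.086772.
n = log₂(11.524) ≈ 3.5266 half-lives elapsed in 226 hours.
t½ = 226/3.5266 ≈ 64.084 hours.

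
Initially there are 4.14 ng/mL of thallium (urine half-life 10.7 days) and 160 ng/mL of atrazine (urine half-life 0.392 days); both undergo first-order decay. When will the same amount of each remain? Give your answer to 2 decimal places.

2.15 days

Set 4.14·(1/2)^(t/10.7) = 160·(1/2)^(t/0.392).
Taking log₂: log₂(4.14/160) = t·(1/10.7 − 1/0.392).
log₂(0.025875) = -5.2723; 1/10.7 − 1/0.392 = -2.4576.
t = -5.2723 / -2.4576 ≈ 2.1453 days.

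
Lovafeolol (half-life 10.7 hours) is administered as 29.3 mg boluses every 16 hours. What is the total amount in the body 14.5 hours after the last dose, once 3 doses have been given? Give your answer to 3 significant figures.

17.0 mg

The 3 doses were given 46.5, 30.5, 14.5 hours ago.
Total = 29.3·(1/2)^(46.5/10.7) + 29.3·(1/2)^(30.5/10.7) + 29.3·(1/2)^(14.5/10.7)
      = 1.441 + 4.0625 + 11.453 ≈ 16.957 mg.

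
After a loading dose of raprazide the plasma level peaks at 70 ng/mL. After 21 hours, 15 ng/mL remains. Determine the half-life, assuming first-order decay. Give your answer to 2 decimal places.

9.45 hours

A/A₀ = 15/70 ≈ 0.21429.
n = log₂(4.6667) ≈ 2.2224 half-lives elapsed in 21 hours.
t½ = 21/2.2224 ≈ 9.4493 hours.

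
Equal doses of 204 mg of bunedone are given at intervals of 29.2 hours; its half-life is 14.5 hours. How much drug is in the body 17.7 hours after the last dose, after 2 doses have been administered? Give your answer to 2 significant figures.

The 2 doses were given 46.9, 17.7 hours ago.
Total = 204·(1/2)^(46.9/14.5) + 204·(1/2)^(17.7/14.5)
      = 21.675 + 87.532 ≈ 109.21 mg.

110 mg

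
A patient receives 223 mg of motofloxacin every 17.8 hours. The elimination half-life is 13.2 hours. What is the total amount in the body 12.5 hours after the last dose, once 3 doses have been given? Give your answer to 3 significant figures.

The 3 doses were given 48.1, 30.3, 12.5 hours ago.
Total = 223·(1/2)^(48.1/13.2) + 223·(1/2)^(30.3/13.2) + 223·(1/2)^(12.5/13.2)
      = 17.839 + 45.426 + 115.67 ≈ 178.94 mg.

179 mg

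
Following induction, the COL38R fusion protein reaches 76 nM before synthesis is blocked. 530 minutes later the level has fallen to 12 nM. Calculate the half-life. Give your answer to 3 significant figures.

199 minutes

A/A₀ = 12/76 ≈ 0.15789.
n = log₂(6.3333) ≈ 2.663 half-lives elapsed in 530 minutes.
t½ = 530/2.663 ≈ 199.03 minutes.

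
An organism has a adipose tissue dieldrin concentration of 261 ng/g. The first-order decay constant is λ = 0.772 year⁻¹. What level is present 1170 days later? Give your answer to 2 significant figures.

t½ = ln 2 / λ = 0.69315 / 0.772 ≈ 0.89786 years.
Convert the elapsed time: 1170 days = 3.20548 years.
Number of half-lives: n = 3.20548/0.89786 ≈ 3.5701.
Remaining = 261 × (1/2)^3.5701 = 261 × 0.084194 ≈ 21.975 ng/g.

22 ng/g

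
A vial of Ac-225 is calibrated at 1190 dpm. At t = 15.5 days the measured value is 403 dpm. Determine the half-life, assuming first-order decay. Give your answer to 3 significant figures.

A/A₀ = 403/1190 ≈ 0.33866.
n = log₂(2.9529) ≈ 1.5621 half-lives elapsed in 15.5 days.
t½ = 15.5/1.5621 ≈ 9.9225 days.

9.92 days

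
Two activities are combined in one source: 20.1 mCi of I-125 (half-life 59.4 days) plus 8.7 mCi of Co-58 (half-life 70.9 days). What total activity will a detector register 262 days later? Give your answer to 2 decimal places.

I-125: 20.1 × (1/2)^(262/59.4) = 20.1 × (1/2)^4.4108 ≈ 0.94498 mCi.
Co-58: 8.7 × (1/2)^(262/70.9) = 8.7 × (1/2)^3.6953 ≈ 0.6716 mCi.
Total = 0.94498 + 0.6716 ≈ 1.6166 mCi.

1.62 mCi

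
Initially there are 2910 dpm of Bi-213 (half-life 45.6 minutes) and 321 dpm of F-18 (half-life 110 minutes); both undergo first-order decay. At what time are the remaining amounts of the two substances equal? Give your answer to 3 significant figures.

248 minutes

Set 2910·(1/2)^(t/45.6) = 321·(1/2)^(t/110).
Taking log₂: log₂(2910/321) = t·(1/45.6 − 1/110).
log₂(9.0654) = 3.1804; 1/45.6 − 1/110 = 0.012839.
t = 3.1804 / 0.012839 ≈ 247.71 minutes.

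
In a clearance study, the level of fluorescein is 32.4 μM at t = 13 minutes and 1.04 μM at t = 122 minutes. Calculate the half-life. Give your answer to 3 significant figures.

Over Δt = 122 − 13 = 109 minutes, the level fell by a factor of 32.4/1.04 ≈ 31.154.
n = log₂(31.154) ≈ 4.9613 half-lives, so t½ = 109/4.9613 ≈ 21.97 minutes.

22.0 minutes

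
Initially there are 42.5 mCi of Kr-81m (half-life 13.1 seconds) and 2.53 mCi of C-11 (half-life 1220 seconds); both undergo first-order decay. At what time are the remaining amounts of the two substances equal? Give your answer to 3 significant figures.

53.9 seconds

Set 42.5·(1/2)^(t/13.1) = 2.53·(1/2)^(t/1220).
Taking log₂: log₂(42.5/2.53) = t·(1/13.1 − 1/1220).
log₂(16.798) = 4.0703; 1/13.1 − 1/1220 = 0.075516.
t = 4.0703 / 0.075516 ≈ 53.899 seconds.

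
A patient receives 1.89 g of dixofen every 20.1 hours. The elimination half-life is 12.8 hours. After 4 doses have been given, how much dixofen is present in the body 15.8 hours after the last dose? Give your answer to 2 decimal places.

The 4 doses were given 76.1, 56, 35.9, 15.8 hours ago.
Total = 1.89·(1/2)^(76.1/12.8) + 1.89·(1/2)^(56/12.8) + 1.89·(1/2)^(35.9/12.8) + 1.89·(1/2)^(15.8/12.8)
      = 0.030672 + 0.091087 + 0.2705 + 0.8033 ≈ 1.1956 g.

1.20 g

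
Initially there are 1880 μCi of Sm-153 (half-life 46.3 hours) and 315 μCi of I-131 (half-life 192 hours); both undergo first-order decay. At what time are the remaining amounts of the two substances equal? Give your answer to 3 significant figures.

Set 1880·(1/2)^(t/46.3) = 315·(1/2)^(t/192).
Taking log₂: log₂(1880/315) = t·(1/46.3 − 1/192).
log₂(5.9683) = 2.5773; 1/46.3 − 1/192 = 0.01639.
t = 2.5773 / 0.01639 ≈ 157.25 hours.

157 hours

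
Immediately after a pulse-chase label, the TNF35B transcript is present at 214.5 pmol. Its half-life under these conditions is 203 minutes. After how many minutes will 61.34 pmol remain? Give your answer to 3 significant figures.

367 minutes

Fraction remaining = 61.34/214.5 ≈ 0.28597.
n = log₂(214.5/61.34) = ln(3.4969)/ln 2 ≈ 1.8061 half-lives.
t = n × t½ = 1.8061 × 203 ≈ 366.63 minutes.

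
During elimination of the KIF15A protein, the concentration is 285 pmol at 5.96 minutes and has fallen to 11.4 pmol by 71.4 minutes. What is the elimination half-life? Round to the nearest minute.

14 minutes

Over Δt = 71.4 − 5.96 = 65.44 minutes, the level fell by a factor of 285/11.4 ≈ 25.
n = log₂(25) ≈ 4.6439 half-lives, so t½ = 65.44/4.6439 ≈ 14.092 minutes.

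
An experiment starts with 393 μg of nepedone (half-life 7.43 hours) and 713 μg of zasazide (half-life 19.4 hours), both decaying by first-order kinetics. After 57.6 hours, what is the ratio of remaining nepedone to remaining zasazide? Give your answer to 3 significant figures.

nepedone: 393 × (1/2)^(57.6/7.43) = 393 × (1/2)^7.7524 ≈ 1.8226 μg.
zasazide: 713 × (1/2)^(57.6/19.4) = 713 × (1/2)^2.9691 ≈ 91.056 μg.
Ratio ≈ 1.8226 / 91.056 ≈ 0.020017.

0.0200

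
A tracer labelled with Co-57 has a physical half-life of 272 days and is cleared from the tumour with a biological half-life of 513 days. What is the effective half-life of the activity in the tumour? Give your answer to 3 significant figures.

178 days

1/t_eff = 1/t_phys + 1/t_biol = 1/272 + 1/513 = 0.0056258 per day.
t_eff = 272 × 513 / (272 + 513) ≈ 177.75 days.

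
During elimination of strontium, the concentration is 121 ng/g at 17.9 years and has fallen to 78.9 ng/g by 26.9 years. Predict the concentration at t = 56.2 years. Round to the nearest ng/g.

20 ng/g

Over Δt = 26.9 − 17.9 = 9 years, the level fell by a factor of 121/78.9 ≈ 1.5336.
n = log₂(1.5336) ≈ 0.61691 half-lives, so t½ = 9/0.61691 ≈ 14.589 years.
From t = 26.9 to t = 56.2: 78.9 × (1/2)^((56.2−26.9)/14.589) ≈ 19.611 ng/g.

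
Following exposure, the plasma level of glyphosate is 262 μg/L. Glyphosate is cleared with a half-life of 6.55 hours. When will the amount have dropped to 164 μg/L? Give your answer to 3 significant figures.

4.43 hours

Fraction remaining = 164/262 ≈ 0.62595.
n = log₂(262/164) = ln(1.5976)/ln 2 ≈ 0.67587 half-lives.
t = n × t½ = 0.67587 × 6.55 ≈ 4.427 hours.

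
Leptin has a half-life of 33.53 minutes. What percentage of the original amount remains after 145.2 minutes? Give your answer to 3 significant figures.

n = 145.2/33.53 ≈ 4.3305 half-lives.
Fraction remaining = (1/2)^4.3305 ≈ 0.049706, i.e. 4.9706%.

4.97%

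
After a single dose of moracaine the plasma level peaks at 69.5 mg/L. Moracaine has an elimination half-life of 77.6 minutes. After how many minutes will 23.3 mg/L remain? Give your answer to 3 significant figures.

122 minutes

Fraction remaining = 23.3/69.5 ≈ 0.33525.
n = log₂(69.5/23.3) = ln(2.9828)/ln 2 ≈ 1.5767 half-lives.
t = n × t½ = 1.5767 × 77.6 ≈ 122.35 minutes.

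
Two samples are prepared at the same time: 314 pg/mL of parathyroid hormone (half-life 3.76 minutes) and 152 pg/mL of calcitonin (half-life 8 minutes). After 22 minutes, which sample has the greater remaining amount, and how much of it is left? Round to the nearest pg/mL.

calcitonin, 23 pg/mL

parathyroid hormone: 314 × (1/2)^5.8511 ≈ 5.4398 pg/mL.
calcitonin: 152 × (1/2)^2.75 ≈ 22.595 pg/mL.
Calcitonin has more remaining, at ≈ 22.595 pg/mL.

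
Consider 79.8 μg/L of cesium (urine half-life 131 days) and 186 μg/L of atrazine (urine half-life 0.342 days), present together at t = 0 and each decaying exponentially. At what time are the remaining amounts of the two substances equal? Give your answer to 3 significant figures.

Set 79.8·(1/2)^(t/131) = 186·(1/2)^(t/0.342).
Taking log₂: log₂(79.8/186) = t·(1/131 − 1/0.342).
log₂(0.42903) = -1.2208; 1/131 − 1/0.342 = -2.9163.
t = -1.2208 / -2.9163 ≈ 0.41862 days.

0.419 days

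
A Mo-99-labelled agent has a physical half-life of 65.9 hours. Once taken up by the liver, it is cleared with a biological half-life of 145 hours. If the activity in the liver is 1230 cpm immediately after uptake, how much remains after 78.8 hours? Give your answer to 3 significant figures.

368 cpm

1/t_eff = 1/t_phys + 1/t_biol = 1/65.9 + 1/145 = 0.022071 per hour.
t_eff = 65.9 × 145 / (65.9 + 145) ≈ 45.308 hours.
Remaining = 1230 × (1/2)^(78.8/45.308) = 1230 × (1/2)^1.7392 ≈ 368.43 cpm.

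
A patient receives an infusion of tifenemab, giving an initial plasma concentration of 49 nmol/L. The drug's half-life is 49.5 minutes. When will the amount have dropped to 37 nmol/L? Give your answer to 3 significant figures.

20.1 minutes

Fraction remaining = 37/49 ≈ 0.7551.
n = log₂(49/37) = ln(1.3243)/ln 2 ≈ 0.40526 half-lives.
t = n × t½ = 0.40526 × 49.5 ≈ 20.06 minutes.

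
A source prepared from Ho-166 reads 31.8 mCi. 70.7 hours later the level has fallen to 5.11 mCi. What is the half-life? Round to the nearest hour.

27 hours

A/A₀ = 5.11/31.8 ≈ 0.16069.
n = log₂(6.2231) ≈ 2.6376 half-lives elapsed in 70.7 hours.
t½ = 70.7/2.6376 ≈ 26.804 hours.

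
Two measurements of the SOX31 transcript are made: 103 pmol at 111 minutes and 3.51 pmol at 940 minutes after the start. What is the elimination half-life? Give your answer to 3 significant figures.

Over Δt = 940 − 111 = 829 minutes, the level fell by a factor of 103/3.51 ≈ 29.345.
n = log₂(29.345) ≈ 4.875 half-lives, so t½ = 829/4.875 ≈ 170.05 minutes.

170 minutes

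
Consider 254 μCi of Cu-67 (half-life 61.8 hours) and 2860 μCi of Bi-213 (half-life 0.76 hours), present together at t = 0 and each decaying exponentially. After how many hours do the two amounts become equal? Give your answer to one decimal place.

Set 254·(1/2)^(t/61.8) = 2860·(1/2)^(t/0.76).
Taking log₂: log₂(254/2860) = t·(1/61.8 − 1/0.76).
log₂(0.088811) = -3.4931; 1/61.8 − 1/0.76 = -1.2996.
t = -3.4931 / -1.2996 ≈ 2.6878 hours.

2.7 hours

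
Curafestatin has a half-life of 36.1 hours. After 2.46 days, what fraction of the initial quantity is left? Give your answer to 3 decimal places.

2.46 days = 59.04 hours.
n = 59.04/36.1 ≈ 1.6355 half-lives.
Fraction remaining = (1/2)^1.6355 ≈ 0.32187.

0.322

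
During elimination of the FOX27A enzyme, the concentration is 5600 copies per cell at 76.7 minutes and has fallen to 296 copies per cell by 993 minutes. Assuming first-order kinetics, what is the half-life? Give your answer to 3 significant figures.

Over Δt = 993 − 76.7 = 916.3 minutes, the level fell by a factor of 5600/296 ≈ 18.919.
n = log₂(18.919) ≈ 4.2418 half-lives, so t½ = 916.3/4.2418 ≈ 216.02 minutes.

216 minutes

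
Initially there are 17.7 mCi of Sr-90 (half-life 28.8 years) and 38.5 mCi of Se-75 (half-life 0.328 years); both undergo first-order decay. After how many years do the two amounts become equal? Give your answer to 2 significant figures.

0.37 years

Set 17.7·(1/2)^(t/28.8) = 38.5·(1/2)^(t/0.328).
Taking log₂: log₂(17.7/38.5) = t·(1/28.8 − 1/0.328).
log₂(0.45974) = -1.1211; 1/28.8 − 1/0.328 = -3.0141.
t = -1.1211 / -3.0141 ≈ 0.37196 years.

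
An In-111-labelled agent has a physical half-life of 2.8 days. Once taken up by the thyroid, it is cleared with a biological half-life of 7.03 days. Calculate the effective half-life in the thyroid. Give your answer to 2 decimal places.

2.00 days

1/t_eff = 1/t_phys + 1/t_biol = 1/2.8 + 1/7.03 = 0.49939 per day.
t_eff = 2.8 × 7.03 / (2.8 + 7.03) ≈ 2.0024 days.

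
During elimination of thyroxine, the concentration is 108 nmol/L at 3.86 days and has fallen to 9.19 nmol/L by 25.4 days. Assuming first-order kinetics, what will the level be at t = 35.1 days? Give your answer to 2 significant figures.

Over Δt = 25.4 − 3.86 = 21.54 days, the level fell by a factor of 108/9.19 ≈ 11.752.
n = log₂(11.752) ≈ 3.5548 half-lives, so t½ = 21.54/3.5548 ≈ 6.0594 days.
From t = 25.4 to t = 35.1: 9.19 × (1/2)^((35.1−25.4)/6.0594) ≈ 3.0298 nmol/L.

3.0 nmol/L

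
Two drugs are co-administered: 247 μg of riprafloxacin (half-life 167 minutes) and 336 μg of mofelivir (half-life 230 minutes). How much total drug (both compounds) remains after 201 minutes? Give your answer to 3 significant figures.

291 μg

riprafloxacin: 247 × (1/2)^(201/167) = 247 × (1/2)^1.2036 ≈ 107.25 μg.
mofelivir: 336 × (1/2)^(201/230) = 336 × (1/2)^0.87391 ≈ 183.34 μg.
Total = 107.25 + 183.34 ≈ 290.59 μg.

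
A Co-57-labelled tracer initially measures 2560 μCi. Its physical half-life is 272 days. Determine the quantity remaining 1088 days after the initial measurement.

160 μCi

Elapsed time is 4 half-lives (1088/272).
Each half-life halves the amount: 2560 × (1/2)^4 = 2560/16 = 160 μCi.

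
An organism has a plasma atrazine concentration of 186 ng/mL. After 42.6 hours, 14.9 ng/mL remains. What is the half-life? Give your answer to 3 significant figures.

11.7 hours

A/A₀ = 14.9/186 ≈ 0.080108.
n = log₂(12.483) ≈ 3.6419 half-lives elapsed in 42.6 hours.
t½ = 42.6/3.6419 ≈ 11.697 hours.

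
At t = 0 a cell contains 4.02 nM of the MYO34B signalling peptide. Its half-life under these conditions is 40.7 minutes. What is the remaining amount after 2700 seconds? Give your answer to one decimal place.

1.9 nM

Convert the elapsed time: 2700 seconds = 45 minutes.
Number of half-lives: n = 45/40.7 ≈ 1.1057.
Remaining = 4.02 × (1/2)^1.1057 = 4.02 × 0.46469 ≈ 1.8681 nM.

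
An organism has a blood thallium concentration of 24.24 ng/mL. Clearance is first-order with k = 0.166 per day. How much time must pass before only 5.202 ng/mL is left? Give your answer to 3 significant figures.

9.27 days

t½ = ln 2 / k = 0.69315 / 0.166 ≈ 4.1756 days.
Fraction remaining = 5.202/24.24 ≈ 0.2146.
n = log₂(24.24/5.202) = ln(4.6597)/ln 2 ≈ 2.2203 half-lives.
t = n × t½ = 2.2203 × 4.1756 ≈ 9.2708 days.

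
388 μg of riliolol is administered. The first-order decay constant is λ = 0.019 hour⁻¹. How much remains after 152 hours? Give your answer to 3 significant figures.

21.6 μg

t½ = ln 2 / λ = 0.69315 / 0.019 ≈ 36.481 hours.
Number of half-lives: n = 152/36.481 ≈ 4.1665.
Remaining = 388 × (1/2)^4.1665 = 388 × 0.055687 ≈ 21.607 μg.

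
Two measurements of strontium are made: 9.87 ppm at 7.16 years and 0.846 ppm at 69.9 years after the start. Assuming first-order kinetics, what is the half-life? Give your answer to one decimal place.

Over Δt = 69.9 − 7.16 = 62.74 years, the level fell by a factor of 9.87/0.846 ≈ 11.667.
n = log₂(11.667) ≈ 3.5443 half-lives, so t½ = 62.74/3.5443 ≈ 17.702 years.

17.7 years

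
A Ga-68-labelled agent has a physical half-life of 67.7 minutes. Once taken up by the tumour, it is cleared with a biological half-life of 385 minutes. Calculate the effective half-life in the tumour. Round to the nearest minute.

1/t_eff = 1/t_phys + 1/t_biol = 1/67.7 + 1/385 = 0.017368 per minute.
t_eff = 67.7 × 385 / (67.7 + 385) ≈ 57.576 minutes.

58 minutes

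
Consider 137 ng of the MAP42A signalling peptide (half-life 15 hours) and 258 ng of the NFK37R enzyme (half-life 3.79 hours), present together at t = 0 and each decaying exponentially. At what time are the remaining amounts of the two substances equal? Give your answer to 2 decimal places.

Set 137·(1/2)^(t/15) = 258·(1/2)^(t/3.79).
Taking log₂: log₂(137/258) = t·(1/15 − 1/3.79).
log₂(0.53101) = -0.9132; 1/15 − 1/3.79 = -0.19719.
t = -0.9132 / -0.19719 ≈ 4.6311 hours.

4.63 hours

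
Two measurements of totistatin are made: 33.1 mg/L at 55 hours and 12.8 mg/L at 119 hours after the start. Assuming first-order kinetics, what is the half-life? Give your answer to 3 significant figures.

Over Δt = 119 − 55 = 64 hours, the level fell by a factor of 33.1/12.8 ≈ 2.5859.
n = log₂(2.5859) ≈ 1.3707 half-lives, so t½ = 64/1.3707 ≈ 46.692 hours.

46.7 hours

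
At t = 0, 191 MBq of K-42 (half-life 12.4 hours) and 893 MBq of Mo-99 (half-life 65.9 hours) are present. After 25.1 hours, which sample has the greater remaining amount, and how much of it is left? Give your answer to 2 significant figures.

K-42: 191 × (1/2)^2.0242 ≈ 46.956 MBq.
Mo-99: 893 × (1/2)^0.38088 ≈ 685.8 MBq.
Mo-99 has more remaining, at ≈ 685.8 MBq.

Mo-99, 690 MBq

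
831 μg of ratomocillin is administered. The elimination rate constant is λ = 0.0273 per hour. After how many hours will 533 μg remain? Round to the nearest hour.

16 hours

t½ = ln 2 / λ = 0.69315 / 0.0273 ≈ 25.39 hours.
Fraction remaining = 533/831 ≈ 0.6414.
n = log₂(831/533) = ln(1.5591)/ln 2 ≈ 0.64071 half-lives.
t = n × t½ = 0.64071 × 25.39 ≈ 16.268 hours.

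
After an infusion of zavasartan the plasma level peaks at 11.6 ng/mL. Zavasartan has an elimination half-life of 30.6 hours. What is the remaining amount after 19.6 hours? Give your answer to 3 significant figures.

Number of half-lives: n = 19.6/30.6 ≈ 0.64052.
Remaining = 11.6 × (1/2)^0.64052 = 11.6 × 0.64148 ≈ 7.4412 ng/mL.

7.44 ng/mL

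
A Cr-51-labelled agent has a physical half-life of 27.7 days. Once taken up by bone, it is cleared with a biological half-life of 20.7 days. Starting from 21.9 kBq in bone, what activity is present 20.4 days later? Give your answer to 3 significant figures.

6.64 kBq

1/t_eff = 1/t_phys + 1/t_biol = 1/27.7 + 1/20.7 = 0.08441 per day.
t_eff = 27.7 × 20.7 / (27.7 + 20.7) ≈ 11.847 days.
Remaining = 21.9 × (1/2)^(20.4/11.847) = 21.9 × (1/2)^1.722 ≈ 6.6386 kBq.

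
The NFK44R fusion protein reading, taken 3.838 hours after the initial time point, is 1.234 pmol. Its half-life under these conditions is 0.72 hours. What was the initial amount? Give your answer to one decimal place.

Number of half-lives elapsed: n = 3.838/0.72 ≈ 5.3306.
A₀ = A × 2^n = 1.234 × 2^5.3306 = 1.234 × 40.24 ≈ 49.656 pmol.

49.7 pmol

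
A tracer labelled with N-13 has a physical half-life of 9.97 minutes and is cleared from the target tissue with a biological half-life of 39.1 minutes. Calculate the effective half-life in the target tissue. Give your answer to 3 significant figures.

7.94 minutes

1/t_eff = 1/t_phys + 1/t_biol = 1/9.97 + 1/39.1 = 0.12588 per minute.
t_eff = 9.97 × 39.1 / (9.97 + 39.1) ≈ 7.9443 minutes.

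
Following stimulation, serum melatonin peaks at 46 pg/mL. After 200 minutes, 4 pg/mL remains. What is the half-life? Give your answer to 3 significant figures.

A/A₀ = 4/46 ≈ 0.086957.
n = log₂(11.5) ≈ 3.5236 half-lives elapsed in 200 minutes.
t½ = 200/3.5236 ≈ 56.761 minutes.

56.8 minutes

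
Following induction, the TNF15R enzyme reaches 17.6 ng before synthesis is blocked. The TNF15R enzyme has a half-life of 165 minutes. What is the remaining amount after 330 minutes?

4.4 ng

Elapsed time is 2 half-lives (330/165).
Each half-life halves the amount: 17.6 × (1/2)^2 = 17.6/4 = 4.4 ng.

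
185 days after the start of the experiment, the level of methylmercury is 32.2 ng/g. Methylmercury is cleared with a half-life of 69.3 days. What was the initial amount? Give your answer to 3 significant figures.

Number of half-lives elapsed: n = 185/69.3 ≈ 2.6696.
A₀ = A × 2^n = 32.2 × 2^2.6696 = 32.2 × 6.3623 ≈ 204.87 ng/g.

205 ng/g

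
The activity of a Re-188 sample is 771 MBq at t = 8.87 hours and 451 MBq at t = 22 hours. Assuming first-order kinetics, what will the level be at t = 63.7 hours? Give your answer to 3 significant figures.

Over Δt = 22 − 8.87 = 13.13 hours, the level fell by a factor of 771/451 ≈ 1.7095.
n = log₂(1.7095) ≈ 0.7736 half-lives, so t½ = 13.13/0.7736 ≈ 16.973 hours.
From t = 22 to t = 63.7: 451 × (1/2)^((63.7−22)/16.973) ≈ 82.143 MBq.

82.1 MBq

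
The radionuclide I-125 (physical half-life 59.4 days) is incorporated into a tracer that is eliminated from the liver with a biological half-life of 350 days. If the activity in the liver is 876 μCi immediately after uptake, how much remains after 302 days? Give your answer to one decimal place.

1/t_eff = 1/t_phys + 1/t_biol = 1/59.4 + 1/350 = 0.019692 per day.
t_eff = 59.4 × 350 / (59.4 + 350) ≈ 50.782 days.
Remaining = 876 × (1/2)^(302/50.782) = 876 × (1/2)^5.947 ≈ 14.199 μCi.

14.2 μCi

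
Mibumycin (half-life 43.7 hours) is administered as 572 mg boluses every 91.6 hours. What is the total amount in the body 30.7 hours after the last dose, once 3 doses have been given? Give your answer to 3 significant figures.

453 mg

The 3 doses were given 213.9, 122.3, 30.7 hours ago.
Total = 572·(1/2)^(213.9/43.7) + 572·(1/2)^(122.3/43.7) + 572·(1/2)^(30.7/43.7)
      = 19.228 + 82.21 + 351.49 ≈ 452.93 mg.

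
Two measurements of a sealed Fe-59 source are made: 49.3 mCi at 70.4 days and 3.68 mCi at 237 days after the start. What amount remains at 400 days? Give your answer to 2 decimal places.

0.29 mCi

Over Δt = 237 − 70.4 = 166.6 days, the level fell by a factor of 49.3/3.68 ≈ 13.397.
n = log₂(13.397) ≈ 3.7438 half-lives, so t½ = 166.6/3.7438 ≈ 44.5 days.
From t = 237 to t = 400: 3.68 × (1/2)^((400−237)/44.5) ≈ 0.29054 mCi.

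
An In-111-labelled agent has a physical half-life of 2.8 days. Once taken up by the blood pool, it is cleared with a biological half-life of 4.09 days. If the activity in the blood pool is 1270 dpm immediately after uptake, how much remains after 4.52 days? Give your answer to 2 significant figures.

190 dpm

1/t_eff = 1/t_phys + 1/t_biol = 1/2.8 + 1/4.09 = 0.60164 per day.
t_eff = 2.8 × 4.09 / (2.8 + 4.09) ≈ 1.6621 days.
Remaining = 1270 × (1/2)^(4.52/1.6621) = 1270 × (1/2)^2.7194 ≈ 192.83 dpm.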